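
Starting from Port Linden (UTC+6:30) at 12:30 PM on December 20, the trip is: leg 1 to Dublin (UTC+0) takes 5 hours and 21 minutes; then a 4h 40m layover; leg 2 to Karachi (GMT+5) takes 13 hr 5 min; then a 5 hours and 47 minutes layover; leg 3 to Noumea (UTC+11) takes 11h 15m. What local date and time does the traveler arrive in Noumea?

Convert departure to UTC: 12:30 PM − 6:30 = 6:00 AM UTC on Dec 20.
Add 5 hours 21 minutes leg 1 → 11:21 AM UTC.
Add 4 hours and 40 minutes layover in Dublin → 4:01 PM UTC.
Add 13 hours 5 minutes leg 2 → 5:06 AM UTC (Dec 21).
Add 5 hours 47 minutes layover in Karachi → 10:53 AM UTC.
Add 11 hours 15 minutes leg 3 → 10:08 PM UTC.
Noumea is UTC+11:00, so local arrival = 10:08 PM + 11:00 = 9:08 AM on Dec 22.

9:08 AM on December 22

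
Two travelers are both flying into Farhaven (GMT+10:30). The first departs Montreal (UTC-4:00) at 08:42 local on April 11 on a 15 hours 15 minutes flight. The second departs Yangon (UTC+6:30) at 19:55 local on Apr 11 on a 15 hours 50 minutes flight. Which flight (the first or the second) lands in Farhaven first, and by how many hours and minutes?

the first, by 1 hour 18 minutes

Flight 1 in UTC: 08:42 + 4:00 = 12:42 on Apr 11.
+15 hours and 15 minutes → arrive 03:57 UTC on Apr 12.
Flight 2 in UTC: 19:55 − 6:30 = 13:25 on Apr 11.
+15 hours and 50 minutes → arrive 05:15 UTC on Apr 12.
Flight 1 lands earlier by 1 hour 18 minutes.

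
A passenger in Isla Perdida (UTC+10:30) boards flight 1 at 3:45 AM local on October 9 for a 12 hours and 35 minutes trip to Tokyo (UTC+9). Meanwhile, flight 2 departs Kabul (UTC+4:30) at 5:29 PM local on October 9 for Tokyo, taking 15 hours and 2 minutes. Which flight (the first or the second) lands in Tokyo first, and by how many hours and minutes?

the first, by 22 hours 11 minutes

Flight 1 in UTC: 3:45 AM − 10:30 = 5:15 PM on Oct 8.
+12 hours 35 minutes → arrive 5:50 AM UTC on Oct 9.
Flight 2 in UTC: 5:29 PM − 4:30 = 12:59 PM on Oct 9.
+15 hours 2 minutes → arrive 4:01 AM UTC on Oct 10.
Flight 1 lands earlier by 22 hours 11 minutes.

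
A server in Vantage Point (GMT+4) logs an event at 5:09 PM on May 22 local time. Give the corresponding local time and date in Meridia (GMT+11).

In UTC: 5:09 PM − 4:00 = 1:09 PM on May 22.
Meridia is UTC+11:00: 1:09 PM + 11:00 = 12:09 AM on May 23.

12:09 AM on May 23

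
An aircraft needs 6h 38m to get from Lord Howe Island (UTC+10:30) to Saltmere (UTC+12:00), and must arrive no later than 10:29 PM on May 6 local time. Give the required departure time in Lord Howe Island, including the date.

Target arrival in UTC: 10:29 PM − 12:00 = 10:29 AM on May 6.
Subtract 6 hours and 38 minutes → departure 3:51 AM UTC on May 6.
Lord Howe Island is UTC+10:30: 3:51 AM + 10:30 = 2:21 PM on May 6.

2:21 PM on May 6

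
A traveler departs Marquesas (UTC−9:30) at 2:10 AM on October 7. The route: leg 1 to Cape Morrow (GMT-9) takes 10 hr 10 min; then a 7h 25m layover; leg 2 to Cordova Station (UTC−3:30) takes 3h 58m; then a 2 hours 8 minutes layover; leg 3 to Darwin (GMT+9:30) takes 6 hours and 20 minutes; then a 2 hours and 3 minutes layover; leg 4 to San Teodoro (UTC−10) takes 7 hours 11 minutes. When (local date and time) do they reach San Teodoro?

4:55 PM on Oct 8

Convert departure to UTC: 2:10 AM + 9:30 = 11:40 AM UTC on Oct 7.
Add 10 hours 10 minutes leg 1 → 9:50 PM UTC.
Add 7 hours and 25 minutes layover in Cape Morrow → 5:15 AM UTC (Oct 8).
Add 3 hours and 58 minutes leg 2 → 9:13 AM UTC.
Add 2 hours 8 minutes layover in Cordova Station → 11:21 AM UTC.
Add 6 hours and 20 minutes leg 3 → 5:41 PM UTC.
Add 2 hours 3 minutes layover in Darwin → 7:44 PM UTC.
Add 7 hours 11 minutes leg 4 → 2:55 AM UTC (Oct 9).
San Teodoro is UTC−10:00, so local arrival = 2:55 AM − 10:00 = 4:55 PM on Oct 8.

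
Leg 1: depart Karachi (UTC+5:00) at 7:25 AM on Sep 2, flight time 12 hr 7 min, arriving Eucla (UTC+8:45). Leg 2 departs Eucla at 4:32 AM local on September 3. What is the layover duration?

5 hours 15 minutes

Convert departure to UTC: 7:25 AM − 5:00 = 2:25 AM UTC on Sep 2.
Add 12 hours 7 minutes flight time → 2:32 PM UTC.
Eucla is UTC+8:45, so local arrival = 2:32 PM + 8:45 = 11:17 PM on Sep 2.
Layover = 4:32 AM − 11:17 PM (+1 day) = 5 hours 15 minutes.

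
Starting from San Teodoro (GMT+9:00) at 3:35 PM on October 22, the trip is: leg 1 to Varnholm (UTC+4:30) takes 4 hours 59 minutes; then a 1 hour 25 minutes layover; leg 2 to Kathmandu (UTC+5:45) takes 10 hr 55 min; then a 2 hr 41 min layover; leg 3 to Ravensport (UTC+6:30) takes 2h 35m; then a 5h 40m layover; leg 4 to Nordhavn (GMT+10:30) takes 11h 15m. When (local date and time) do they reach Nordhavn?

Convert departure to UTC: 3:35 PM − 9:00 = 6:35 AM UTC on Oct 22.
Add 4 hours and 59 minutes leg 1 → 11:34 AM UTC.
Add 1 hour 25 minutes layover in Varnholm → 12:59 PM UTC.
Add 10 hours 55 minutes leg 2 → 11:54 PM UTC.
Add 2 hours 41 minutes layover in Kathmandu → 2:35 AM UTC (Oct 23).
Add 2 hours and 35 minutes leg 3 → 5:10 AM UTC.
Add 5 hours 40 minutes layover in Ravensport → 10:50 AM UTC.
Add 11 hours 15 minutes leg 4 → 10:05 PM UTC.
Nordhavn is UTC+10:30, so local arrival = 10:05 PM + 10:30 = 8:35 AM on Oct 24.

8:35 AM on Oct 24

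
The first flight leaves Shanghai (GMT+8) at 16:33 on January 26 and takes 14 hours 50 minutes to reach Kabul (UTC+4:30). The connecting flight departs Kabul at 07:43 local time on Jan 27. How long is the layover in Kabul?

3 hours 50 minutes

Convert departure to UTC: 16:33 − 8:00 = 08:33 UTC on Jan 26.
Add 14 hours 50 minutes flight time → 23:23 UTC.
Kabul is UTC+4:30, so local arrival = 23:23 + 4:30 = 03:53 on Jan 27.
Layover = 07:43 − 03:53 = 3 hours 50 minutes.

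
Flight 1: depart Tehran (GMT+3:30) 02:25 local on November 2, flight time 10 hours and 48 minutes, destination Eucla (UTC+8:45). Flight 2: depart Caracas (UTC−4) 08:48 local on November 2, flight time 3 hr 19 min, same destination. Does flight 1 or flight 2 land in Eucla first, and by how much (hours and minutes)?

Flight 1 in UTC: 02:25 − 3:30 = 22:55 on Nov 1.
+10 hours 48 minutes → arrive 09:43 UTC on Nov 2.
Flight 2 in UTC: 08:48 + 4:00 = 12:48 on Nov 2.
+3 hours 19 minutes → arrive 16:07 UTC on Nov 2.
Flight 1 lands earlier by 6 hours 24 minutes.

the first, by 6 hours 24 minutes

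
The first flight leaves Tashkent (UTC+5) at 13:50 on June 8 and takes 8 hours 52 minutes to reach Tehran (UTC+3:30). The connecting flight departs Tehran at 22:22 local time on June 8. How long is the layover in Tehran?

Convert departure to UTC: 13:50 − 5:00 = 08:50 UTC on Jun 8.
Add 8 hours 52 minutes flight time → 17:42 UTC.
Tehran is UTC+3:30, so local arrival = 17:42 + 3:30 = 21:12 on Jun 8.
Layover = 22:22 − 21:12 = 1 hour 10 minutes.

1 hour 10 minutes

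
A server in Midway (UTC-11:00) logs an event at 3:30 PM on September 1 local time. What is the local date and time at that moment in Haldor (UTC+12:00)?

Haldor is 23:00 ahead of Midway.
Shift by the zone difference: 3:30 PM + 23:00 = 2:30 PM on Sep 2 in Haldor.

2:30 PM on Sep 2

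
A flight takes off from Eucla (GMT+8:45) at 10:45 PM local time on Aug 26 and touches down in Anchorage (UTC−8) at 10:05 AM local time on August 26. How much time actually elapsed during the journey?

4 hours 5 minutes

Departure in UTC: 10:45 PM − 8:45 = 2:00 PM on Aug 26.
Arrival in UTC: 10:05 AM + 8:00 = 6:05 PM on Aug 26.
Elapsed = 6:05 PM − 2:00 PM = 4 hours 5 minutes.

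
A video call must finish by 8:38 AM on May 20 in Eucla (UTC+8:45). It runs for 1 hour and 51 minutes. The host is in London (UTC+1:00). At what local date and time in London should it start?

11:02 PM on May 19

Target end time in UTC: 8:38 AM − 8:45 = 11:53 PM on May 19.
Subtract 1 hour and 51 minutes → start 10:02 PM UTC on May 19.
London is UTC+1:00: 10:02 PM + 1:00 = 11:02 PM on May 19.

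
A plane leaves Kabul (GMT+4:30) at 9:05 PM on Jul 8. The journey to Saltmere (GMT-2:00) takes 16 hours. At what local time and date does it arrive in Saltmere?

6:35 AM on July 9

Convert departure to UTC: 9:05 PM − 4:30 = 4:35 PM UTC on Jul 8.
Add 16 hours travel time → 8:35 AM UTC (Jul 9).
Saltmere is UTC−2:00, so local arrival = 8:35 AM − 2:00 = 6:35 AM on Jul 9.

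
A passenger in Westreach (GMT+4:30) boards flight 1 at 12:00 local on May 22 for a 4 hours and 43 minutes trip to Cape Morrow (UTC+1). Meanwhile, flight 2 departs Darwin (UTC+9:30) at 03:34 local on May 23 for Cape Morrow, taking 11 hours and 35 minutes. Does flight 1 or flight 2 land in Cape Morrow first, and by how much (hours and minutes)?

Flight 1 in UTC: 12:00 − 4:30 = 07:30 on May 22.
+4 hours 43 minutes → arrive 12:13 UTC on May 22.
Flight 2 in UTC: 03:34 − 9:30 = 18:04 on May 22.
+11 hours and 35 minutes → arrive 05:39 UTC on May 23.
Flight 1 lands earlier by 17 hours 26 minutes.

the first, by 17 hours 26 minutes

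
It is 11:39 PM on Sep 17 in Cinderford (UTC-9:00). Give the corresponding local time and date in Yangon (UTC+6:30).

Yangon is 15:30 ahead of Cinderford.
Shift by the zone difference: 11:39 PM + 15:30 = 3:09 PM on Sep 18 in Yangon.

3:09 PM on September 18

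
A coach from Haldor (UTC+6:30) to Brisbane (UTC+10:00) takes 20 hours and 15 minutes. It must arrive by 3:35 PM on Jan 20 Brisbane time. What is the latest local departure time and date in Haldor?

Target arrival in UTC: 3:35 PM − 10:00 = 5:35 AM on Jan 20.
Subtract 20 hours and 15 minutes → departure 9:20 AM UTC on Jan 19.
Haldor is UTC+6:30: 9:20 AM + 6:30 = 3:50 PM on Jan 19.

3:50 PM on January 19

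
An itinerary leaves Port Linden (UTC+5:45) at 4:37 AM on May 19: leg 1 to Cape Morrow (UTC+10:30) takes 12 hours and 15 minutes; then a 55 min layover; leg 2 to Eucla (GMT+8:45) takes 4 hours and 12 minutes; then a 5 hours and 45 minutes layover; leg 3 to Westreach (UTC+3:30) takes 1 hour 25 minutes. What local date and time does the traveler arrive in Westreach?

2:54 AM on May 20

Convert departure to UTC: 4:37 AM − 5:45 = 10:52 PM UTC on May 18.
Add 12 hours and 15 minutes leg 1 → 11:07 AM UTC (May 19).
Add 55 minutes layover in Cape Morrow → 12:02 PM UTC.
Add 4 hours and 12 minutes leg 2 → 4:14 PM UTC.
Add 5 hours 45 minutes layover in Eucla → 9:59 PM UTC.
Add 1 hour and 25 minutes leg 3 → 11:24 PM UTC.
Westreach is UTC+3:30, so local arrival = 11:24 PM + 3:30 = 2:54 AM on May 20.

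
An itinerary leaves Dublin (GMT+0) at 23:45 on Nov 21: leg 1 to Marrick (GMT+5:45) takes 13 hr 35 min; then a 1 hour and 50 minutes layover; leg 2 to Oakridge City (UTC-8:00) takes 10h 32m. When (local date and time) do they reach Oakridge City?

17:42 on Nov 22

Dublin is at UTC+0, so departure is already 23:45 UTC on Nov 21.
Add 13 hours and 35 minutes leg 1 → 13:20 UTC (Nov 22).
Add 1 hour 50 minutes layover in Marrick → 15:10 UTC.
Add 10 hours and 32 minutes leg 2 → 01:42 UTC (Nov 23).
Oakridge City is UTC−8:00, so local arrival = 01:42 − 8:00 = 17:42 on Nov 22.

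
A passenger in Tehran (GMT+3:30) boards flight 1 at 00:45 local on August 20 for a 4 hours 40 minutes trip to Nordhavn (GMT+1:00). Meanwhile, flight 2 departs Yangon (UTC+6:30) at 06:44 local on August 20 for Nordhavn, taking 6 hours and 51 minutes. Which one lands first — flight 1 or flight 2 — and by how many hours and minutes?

the first, by 5 hours 10 minutes

Flight 1 in UTC: 00:45 − 3:30 = 21:15 on Aug 19.
+4 hours and 40 minutes → arrive 01:55 UTC on Aug 20.
Flight 2 in UTC: 06:44 − 6:30 = 00:14 on Aug 20.
+6 hours and 51 minutes → arrive 07:05 UTC on Aug 20.
Flight 1 lands earlier by 5 hours 10 minutes.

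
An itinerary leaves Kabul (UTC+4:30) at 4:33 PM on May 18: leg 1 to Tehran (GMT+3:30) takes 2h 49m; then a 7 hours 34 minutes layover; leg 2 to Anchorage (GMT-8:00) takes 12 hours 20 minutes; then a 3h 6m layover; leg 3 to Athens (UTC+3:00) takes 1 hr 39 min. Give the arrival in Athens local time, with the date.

6:31 PM on May 19

Convert departure to UTC: 4:33 PM − 4:30 = 12:03 PM UTC on May 18.
Add 2 hours and 49 minutes leg 1 → 2:52 PM UTC.
Add 7 hours and 34 minutes layover in Tehran → 10:26 PM UTC.
Add 12 hours and 20 minutes leg 2 → 10:46 AM UTC (May 19).
Add 3 hours and 6 minutes layover in Anchorage → 1:52 PM UTC.
Add 1 hour and 39 minutes leg 3 → 3:31 PM UTC.
Athens is UTC+3:00, so local arrival = 3:31 PM + 3:00 = 6:31 PM on May 19.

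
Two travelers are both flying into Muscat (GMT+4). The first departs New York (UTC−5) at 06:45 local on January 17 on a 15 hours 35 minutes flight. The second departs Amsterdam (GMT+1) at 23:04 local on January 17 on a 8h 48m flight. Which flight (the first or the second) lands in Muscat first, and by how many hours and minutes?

the first, by 3 hours 32 minutes

Flight 1 in UTC: 06:45 + 5:00 = 11:45 on Jan 17.
+15 hours 35 minutes → arrive 03:20 UTC on Jan 18.
Flight 2 in UTC: 23:04 − 1:00 = 22:04 on Jan 17.
+8 hours 48 minutes → arrive 06:52 UTC on Jan 18.
Flight 1 lands earlier by 3 hours 32 minutes.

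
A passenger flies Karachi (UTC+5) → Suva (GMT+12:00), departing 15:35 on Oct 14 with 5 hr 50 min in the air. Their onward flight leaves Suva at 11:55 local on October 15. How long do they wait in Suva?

Convert departure to UTC: 15:35 − 5:00 = 10:35 UTC on Oct 14.
Add 5 hours 50 minutes flight time → 16:25 UTC.
Suva is UTC+12:00, so local arrival = 16:25 + 12:00 = 04:25 on Oct 15.
Layover = 11:55 − 04:25 = 7 hours 30 minutes.

7 hours 30 minutes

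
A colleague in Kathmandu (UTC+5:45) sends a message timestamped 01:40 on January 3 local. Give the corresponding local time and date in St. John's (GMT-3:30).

16:25 on Jan 2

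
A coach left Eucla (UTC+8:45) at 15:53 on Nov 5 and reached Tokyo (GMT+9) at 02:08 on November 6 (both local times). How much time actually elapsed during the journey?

10 hours

Departure in UTC: 15:53 − 8:45 = 07:08 on Nov 5.
Arrival in UTC: 02:08 − 9:00 = 17:08 on Nov 5.
Elapsed = 17:08 − 07:08 = 10 hours.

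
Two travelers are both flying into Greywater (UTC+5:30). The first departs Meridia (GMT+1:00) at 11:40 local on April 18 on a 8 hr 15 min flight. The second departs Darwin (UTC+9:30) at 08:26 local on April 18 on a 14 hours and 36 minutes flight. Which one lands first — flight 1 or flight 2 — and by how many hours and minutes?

Flight 1 in UTC: 11:40 − 1:00 = 10:40 on Apr 18.
+8 hours and 15 minutes → arrive 18:55 UTC on Apr 18.
Flight 2 in UTC: 08:26 − 9:30 = 22:56 on Apr 17.
+14 hours and 36 minutes → arrive 13:32 UTC on Apr 18.
Flight 2 lands earlier by 5 hours 23 minutes.

the second, by 5 hours 23 minutes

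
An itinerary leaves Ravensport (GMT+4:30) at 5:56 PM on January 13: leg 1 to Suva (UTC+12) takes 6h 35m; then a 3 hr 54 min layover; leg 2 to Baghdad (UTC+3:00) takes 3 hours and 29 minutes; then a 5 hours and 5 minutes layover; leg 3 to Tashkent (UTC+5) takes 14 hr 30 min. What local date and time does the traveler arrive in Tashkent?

Convert departure to UTC: 5:56 PM − 4:30 = 1:26 PM UTC on Jan 13.
Add 6 hours and 35 minutes leg 1 → 8:01 PM UTC.
Add 3 hours and 54 minutes layover in Suva → 11:55 PM UTC.
Add 3 hours 29 minutes leg 2 → 3:24 AM UTC (Jan 14).
Add 5 hours and 5 minutes layover in Baghdad → 8:29 AM UTC.
Add 14 hours 30 minutes leg 3 → 10:59 PM UTC.
Tashkent is UTC+5:00, so local arrival = 10:59 PM + 5:00 = 3:59 AM on Jan 15.

3:59 AM on Jan 15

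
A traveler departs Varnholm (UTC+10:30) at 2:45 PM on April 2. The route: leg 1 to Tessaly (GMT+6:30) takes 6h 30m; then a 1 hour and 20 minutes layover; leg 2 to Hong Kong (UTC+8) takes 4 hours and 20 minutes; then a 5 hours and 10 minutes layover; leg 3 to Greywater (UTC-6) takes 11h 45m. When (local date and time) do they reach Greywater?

Convert departure to UTC: 2:45 PM − 10:30 = 4:15 AM UTC on Apr 2.
Add 6 hours and 30 minutes leg 1 → 10:45 AM UTC.
Add 1 hour 20 minutes layover in Tessaly → 12:05 PM UTC.
Add 4 hours and 20 minutes leg 2 → 4:25 PM UTC.
Add 5 hours and 10 minutes layover in Hong Kong → 9:35 PM UTC.
Add 11 hours and 45 minutes leg 3 → 9:20 AM UTC (Apr 3).
Greywater is UTC−6:00, so local arrival = 9:20 AM − 6:00 = 3:20 AM on Apr 3.

3:20 AM on Apr 3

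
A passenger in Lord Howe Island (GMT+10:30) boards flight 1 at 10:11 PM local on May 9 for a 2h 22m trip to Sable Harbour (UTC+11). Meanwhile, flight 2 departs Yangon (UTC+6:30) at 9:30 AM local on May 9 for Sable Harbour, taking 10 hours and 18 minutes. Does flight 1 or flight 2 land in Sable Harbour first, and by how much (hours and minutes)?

the second, by 45 minutes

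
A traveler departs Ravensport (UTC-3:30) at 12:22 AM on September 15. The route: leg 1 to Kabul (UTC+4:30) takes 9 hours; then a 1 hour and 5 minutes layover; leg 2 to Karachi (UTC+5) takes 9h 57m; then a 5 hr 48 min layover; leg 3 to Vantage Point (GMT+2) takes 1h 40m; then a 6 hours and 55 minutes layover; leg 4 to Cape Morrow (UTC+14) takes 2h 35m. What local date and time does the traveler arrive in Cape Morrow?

Convert departure to UTC: 12:22 AM + 3:30 = 3:52 AM UTC on Sep 15.
Add 9 hours leg 1 → 12:52 PM UTC.
Add 1 hour 5 minutes layover in Kabul → 1:57 PM UTC.
Add 9 hours 57 minutes leg 2 → 11:54 PM UTC.
Add 5 hours and 48 minutes layover in Karachi → 5:42 AM UTC (Sep 16).
Add 1 hour and 40 minutes leg 3 → 7:22 AM UTC.
Add 6 hours and 55 minutes layover in Vantage Point → 2:17 PM UTC.
Add 2 hours and 35 minutes leg 4 → 4:52 PM UTC.
Cape Morrow is UTC+14:00, so local arrival = 4:52 PM + 14:00 = 6:52 AM on Sep 17.

6:52 AM on September 17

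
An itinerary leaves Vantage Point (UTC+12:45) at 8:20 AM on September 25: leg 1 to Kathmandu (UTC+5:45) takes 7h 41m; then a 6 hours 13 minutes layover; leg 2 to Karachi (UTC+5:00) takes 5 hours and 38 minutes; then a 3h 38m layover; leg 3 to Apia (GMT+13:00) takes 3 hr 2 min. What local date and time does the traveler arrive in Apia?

10:47 AM on September 26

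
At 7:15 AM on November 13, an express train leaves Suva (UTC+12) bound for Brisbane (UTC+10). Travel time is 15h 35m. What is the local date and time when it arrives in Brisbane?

Brisbane is 2:00 behind Suva.
After 15 hours 35 minutes it is 10:50 PM in Suva.
Shift by the zone difference: 10:50 PM − 2:00 = 8:50 PM on Nov 13 in Brisbane.

8:50 PM on November 13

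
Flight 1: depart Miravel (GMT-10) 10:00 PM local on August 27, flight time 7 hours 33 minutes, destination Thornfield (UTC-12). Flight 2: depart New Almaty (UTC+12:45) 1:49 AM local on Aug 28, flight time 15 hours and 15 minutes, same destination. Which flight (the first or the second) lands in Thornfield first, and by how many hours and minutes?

the second, by 11 hours 14 minutes

Flight 1 in UTC: 10:00 PM + 10:00 = 8:00 AM on Aug 28.
+7 hours and 33 minutes → arrive 3:33 PM UTC on Aug 28.
Flight 2 in UTC: 1:49 AM − 12:45 = 1:04 PM on Aug 27.
+15 hours and 15 minutes → arrive 4:19 AM UTC on Aug 28.
Flight 2 lands earlier by 11 hours 14 minutes.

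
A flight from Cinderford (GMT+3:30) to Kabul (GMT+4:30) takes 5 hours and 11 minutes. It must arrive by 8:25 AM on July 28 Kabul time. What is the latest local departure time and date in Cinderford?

Target arrival in UTC: 8:25 AM − 4:30 = 3:55 AM on Jul 28.
Subtract 5 hours and 11 minutes → departure 10:44 PM UTC on Jul 27.
Cinderford is UTC+3:30: 10:44 PM + 3:30 = 2:14 AM on Jul 28.

2:14 AM on July 28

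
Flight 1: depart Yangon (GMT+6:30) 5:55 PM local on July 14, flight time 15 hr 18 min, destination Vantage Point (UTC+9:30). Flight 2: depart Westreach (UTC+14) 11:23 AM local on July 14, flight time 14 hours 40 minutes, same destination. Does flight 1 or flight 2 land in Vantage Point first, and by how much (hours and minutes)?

the second, by 14 hours 40 minutes

Flight 1 in UTC: 5:55 PM − 6:30 = 11:25 AM on Jul 14.
+15 hours and 18 minutes → arrive 2:43 AM UTC on Jul 15.
Flight 2 in UTC: 11:23 AM − 14:00 = 9:23 PM on Jul 13.
+14 hours 40 minutes → arrive 12:03 PM UTC on Jul 14.
Flight 2 lands earlier by 14 hours 40 minutes.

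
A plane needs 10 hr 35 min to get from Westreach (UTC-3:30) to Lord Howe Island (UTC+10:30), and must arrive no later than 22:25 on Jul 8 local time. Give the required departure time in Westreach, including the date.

Target arrival in UTC: 22:25 − 10:30 = 11:55 on Jul 8.
Subtract 10 hours 35 minutes → departure 01:20 UTC on Jul 8.
Westreach is UTC−3:30: 01:20 − 3:30 = 21:50 on Jul 7.

21:50 on July 7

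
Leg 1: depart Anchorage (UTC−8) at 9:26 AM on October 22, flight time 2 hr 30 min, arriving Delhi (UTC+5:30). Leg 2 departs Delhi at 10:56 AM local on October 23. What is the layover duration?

Convert departure to UTC: 9:26 AM + 8:00 = 5:26 PM UTC on Oct 22.
Add 2 hours and 30 minutes flight time → 7:56 PM UTC.
Delhi is UTC+5:30, so local arrival = 7:56 PM + 5:30 = 1:26 AM on Oct 23.
Layover = 10:56 AM − 1:26 AM = 9 hours 30 minutes.

9 hours 30 minutes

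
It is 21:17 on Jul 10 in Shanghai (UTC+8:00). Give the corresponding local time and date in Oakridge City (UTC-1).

In UTC: 21:17 − 8:00 = 13:17 on Jul 10.
Oakridge City is UTC−1:00: 13:17 − 1:00 = 12:17 on Jul 10.

12:17 on July 10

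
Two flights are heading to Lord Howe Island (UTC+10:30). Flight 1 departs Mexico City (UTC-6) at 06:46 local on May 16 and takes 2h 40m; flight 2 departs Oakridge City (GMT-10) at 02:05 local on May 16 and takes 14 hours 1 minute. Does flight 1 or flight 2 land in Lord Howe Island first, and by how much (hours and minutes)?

the first, by 10 hours 40 minutes

Flight 1 in UTC: 06:46 + 6:00 = 12:46 on May 16.
+2 hours and 40 minutes → arrive 15:26 UTC on May 16.
Flight 2 in UTC: 02:05 + 10:00 = 12:05 on May 16.
+14 hours 1 minute → arrive 02:06 UTC on May 17.
Flight 1 lands earlier by 10 hours 40 minutes.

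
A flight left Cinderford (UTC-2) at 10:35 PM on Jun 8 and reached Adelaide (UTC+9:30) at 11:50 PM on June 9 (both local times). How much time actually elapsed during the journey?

Adelaide is 11:30 ahead of Cinderford.
Clock-face elapsed time (ignoring zones) is 25 hours 15 minutes.
Actual elapsed = 25 hours 15 minutes − 11:30 = 13 hours 45 minutes.

13 hours 45 minutes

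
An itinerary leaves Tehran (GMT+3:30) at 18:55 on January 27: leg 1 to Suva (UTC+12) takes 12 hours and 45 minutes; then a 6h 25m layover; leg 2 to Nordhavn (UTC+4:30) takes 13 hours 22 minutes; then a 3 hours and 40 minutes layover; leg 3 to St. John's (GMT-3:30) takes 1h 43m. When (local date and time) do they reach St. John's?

Convert departure to UTC: 18:55 − 3:30 = 15:25 UTC on Jan 27.
Add 12 hours and 45 minutes leg 1 → 04:10 UTC (Jan 28).
Add 6 hours and 25 minutes layover in Suva → 10:35 UTC.
Add 13 hours and 22 minutes leg 2 → 23:57 UTC.
Add 3 hours 40 minutes layover in Nordhavn → 03:37 UTC (Jan 29).
Add 1 hour 43 minutes leg 3 → 05:20 UTC.
St. John's is UTC−3:30, so local arrival = 05:20 − 3:30 = 01:50 on Jan 29.

01:50 on January 29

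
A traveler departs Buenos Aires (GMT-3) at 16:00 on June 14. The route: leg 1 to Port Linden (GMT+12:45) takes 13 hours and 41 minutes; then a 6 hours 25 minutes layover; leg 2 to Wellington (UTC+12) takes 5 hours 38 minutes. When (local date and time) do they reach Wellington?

08:44 on June 16

Convert departure to UTC: 16:00 + 3:00 = 19:00 UTC on Jun 14.
Add 13 hours 41 minutes leg 1 → 08:41 UTC (Jun 15).
Add 6 hours 25 minutes layover in Port Linden → 15:06 UTC.
Add 5 hours and 38 minutes leg 2 → 20:44 UTC.
Wellington is UTC+12:00, so local arrival = 20:44 + 12:00 = 08:44 on Jun 16.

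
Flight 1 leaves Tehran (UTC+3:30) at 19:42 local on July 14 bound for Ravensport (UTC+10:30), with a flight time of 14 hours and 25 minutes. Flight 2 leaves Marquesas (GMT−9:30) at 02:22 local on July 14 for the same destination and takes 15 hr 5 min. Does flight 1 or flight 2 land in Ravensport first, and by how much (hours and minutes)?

the second, by 3 hours 40 minutes

Flight 1 in UTC: 19:42 − 3:30 = 16:12 on Jul 14.
+14 hours 25 minutes → arrive 06:37 UTC on Jul 15.
Flight 2 in UTC: 02:22 + 9:30 = 11:52 on Jul 14.
+15 hours 5 minutes → arrive 02:57 UTC on Jul 15.
Flight 2 lands earlier by 3 hours 40 minutes.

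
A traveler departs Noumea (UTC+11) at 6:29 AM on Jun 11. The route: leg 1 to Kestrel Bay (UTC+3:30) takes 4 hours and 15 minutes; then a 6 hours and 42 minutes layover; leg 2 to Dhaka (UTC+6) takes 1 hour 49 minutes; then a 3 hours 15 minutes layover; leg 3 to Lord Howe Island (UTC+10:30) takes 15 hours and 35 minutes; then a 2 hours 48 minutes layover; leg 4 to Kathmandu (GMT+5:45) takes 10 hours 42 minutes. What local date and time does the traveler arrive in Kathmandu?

10:20 PM on Jun 12

Convert departure to UTC: 6:29 AM − 11:00 = 7:29 PM UTC on Jun 10.
Add 4 hours 15 minutes leg 1 → 11:44 PM UTC.
Add 6 hours and 42 minutes layover in Kestrel Bay → 6:26 AM UTC (Jun 11).
Add 1 hour 49 minutes leg 2 → 8:15 AM UTC.
Add 3 hours 15 minutes layover in Dhaka → 11:30 AM UTC.
Add 15 hours 35 minutes leg 3 → 3:05 AM UTC (Jun 12).
Add 2 hours 48 minutes layover in Lord Howe Island → 5:53 AM UTC.
Add 10 hours 42 minutes leg 4 → 4:35 PM UTC.
Kathmandu is UTC+5:45, so local arrival = 4:35 PM + 5:45 = 10:20 PM on Jun 12.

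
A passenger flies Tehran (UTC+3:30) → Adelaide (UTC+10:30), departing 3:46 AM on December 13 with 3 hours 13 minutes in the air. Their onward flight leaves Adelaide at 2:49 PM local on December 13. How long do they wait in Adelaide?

50 minutes

Convert departure to UTC: 3:46 AM − 3:30 = 12:16 AM UTC on Dec 13.
Add 3 hours 13 minutes flight time → 3:29 AM UTC.
Adelaide is UTC+10:30, so local arrival = 3:29 AM + 10:30 = 1:59 PM on Dec 13.
Layover = 2:49 PM − 1:59 PM = 50 minutes.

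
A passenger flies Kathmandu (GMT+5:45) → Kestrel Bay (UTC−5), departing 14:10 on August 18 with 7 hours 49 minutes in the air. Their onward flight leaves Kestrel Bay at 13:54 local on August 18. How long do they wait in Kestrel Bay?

Convert departure to UTC: 14:10 − 5:45 = 08:25 UTC on Aug 18.
Add 7 hours and 49 minutes flight time → 16:14 UTC.
Kestrel Bay is UTC−5:00, so local arrival = 16:14 − 5:00 = 11:14 on Aug 18.
Layover = 13:54 − 11:14 = 2 hours 40 minutes.

2 hours 40 minutes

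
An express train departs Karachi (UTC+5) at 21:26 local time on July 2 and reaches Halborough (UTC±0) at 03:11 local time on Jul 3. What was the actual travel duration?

Departure in UTC: 21:26 − 5:00 = 16:26 on Jul 2.
Arrival is already UTC: 03:11 on Jul 3.
Elapsed = 03:11 − 16:26 (+1 day) = 10 hours 45 minutes.

10 hours 45 minutes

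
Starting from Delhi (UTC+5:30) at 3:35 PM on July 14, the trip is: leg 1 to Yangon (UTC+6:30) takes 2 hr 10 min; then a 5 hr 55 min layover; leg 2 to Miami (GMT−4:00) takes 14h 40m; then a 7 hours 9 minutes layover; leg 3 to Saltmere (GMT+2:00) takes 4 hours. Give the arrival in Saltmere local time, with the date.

Convert departure to UTC: 3:35 PM − 5:30 = 10:05 AM UTC on Jul 14.
Add 2 hours and 10 minutes leg 1 → 12:15 PM UTC.
Add 5 hours and 55 minutes layover in Yangon → 6:10 PM UTC.
Add 14 hours and 40 minutes leg 2 → 8:50 AM UTC (Jul 15).
Add 7 hours 9 minutes layover in Miami → 3:59 PM UTC.
Add 4 hours leg 3 → 7:59 PM UTC.
Saltmere is UTC+2:00, so local arrival = 7:59 PM + 2:00 = 9:59 PM on Jul 15.

9:59 PM on July 15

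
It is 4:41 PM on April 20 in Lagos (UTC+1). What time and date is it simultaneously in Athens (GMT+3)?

In UTC: 4:41 PM − 1:00 = 3:41 PM on Apr 20.
Athens is UTC+3:00: 3:41 PM + 3:00 = 6:41 PM on Apr 20.

6:41 PM on April 20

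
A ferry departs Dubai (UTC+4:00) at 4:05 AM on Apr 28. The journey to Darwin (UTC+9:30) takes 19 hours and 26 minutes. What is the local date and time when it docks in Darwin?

Darwin is 5:30 ahead of Dubai.
After 19 hours and 26 minutes it is 11:31 PM in Dubai.
Shift by the zone difference: 11:31 PM + 5:30 = 5:01 AM on Apr 29 in Darwin.

5:01 AM on April 29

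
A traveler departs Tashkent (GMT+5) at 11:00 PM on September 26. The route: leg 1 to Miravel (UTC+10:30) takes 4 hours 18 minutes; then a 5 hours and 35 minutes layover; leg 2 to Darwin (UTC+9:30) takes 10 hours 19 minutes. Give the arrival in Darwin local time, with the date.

11:42 PM on Sep 27

Convert departure to UTC: 11:00 PM − 5:00 = 6:00 PM UTC on Sep 26.
Add 4 hours 18 minutes leg 1 → 10:18 PM UTC.
Add 5 hours 35 minutes layover in Miravel → 3:53 AM UTC (Sep 27).
Add 10 hours 19 minutes leg 2 → 2:12 PM UTC.
Darwin is UTC+9:30, so local arrival = 2:12 PM + 9:30 = 11:42 PM on Sep 27.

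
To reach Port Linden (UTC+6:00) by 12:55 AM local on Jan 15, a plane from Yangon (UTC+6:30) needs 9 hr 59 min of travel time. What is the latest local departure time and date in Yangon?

3:26 PM on January 14

Target arrival in UTC: 12:55 AM − 6:00 = 6:55 PM on Jan 14.
Subtract 9 hours 59 minutes → departure 8:56 AM UTC on Jan 14.
Yangon is UTC+6:30: 8:56 AM + 6:30 = 3:26 PM on Jan 14.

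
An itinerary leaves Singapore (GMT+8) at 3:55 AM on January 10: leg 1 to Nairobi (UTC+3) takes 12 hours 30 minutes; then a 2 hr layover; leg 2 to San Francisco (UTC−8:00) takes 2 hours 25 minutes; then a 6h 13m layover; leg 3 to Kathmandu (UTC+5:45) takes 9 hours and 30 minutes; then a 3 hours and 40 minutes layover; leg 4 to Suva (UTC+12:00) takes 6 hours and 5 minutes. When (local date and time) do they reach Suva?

2:18 AM on Jan 12

Convert departure to UTC: 3:55 AM − 8:00 = 7:55 PM UTC on Jan 9.
Add 12 hours 30 minutes leg 1 → 8:25 AM UTC (Jan 10).
Add 2 hours layover in Nairobi → 10:25 AM UTC.
Add 2 hours and 25 minutes leg 2 → 12:50 PM UTC.
Add 6 hours 13 minutes layover in San Francisco → 7:03 PM UTC.
Add 9 hours and 30 minutes leg 3 → 4:33 AM UTC (Jan 11).
Add 3 hours 40 minutes layover in Kathmandu → 8:13 AM UTC.
Add 6 hours 5 minutes leg 4 → 2:18 PM UTC.
Suva is UTC+12:00, so local arrival = 2:18 PM + 12:00 = 2:18 AM on Jan 12.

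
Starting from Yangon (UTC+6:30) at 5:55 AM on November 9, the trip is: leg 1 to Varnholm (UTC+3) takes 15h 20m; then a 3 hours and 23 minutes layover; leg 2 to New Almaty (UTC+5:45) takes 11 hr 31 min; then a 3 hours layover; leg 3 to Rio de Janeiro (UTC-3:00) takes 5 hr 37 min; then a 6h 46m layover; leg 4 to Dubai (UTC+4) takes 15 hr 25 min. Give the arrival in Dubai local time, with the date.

Convert departure to UTC: 5:55 AM − 6:30 = 11:25 PM UTC on Nov 8.
Add 15 hours and 20 minutes leg 1 → 2:45 PM UTC (Nov 9).
Add 3 hours 23 minutes layover in Varnholm → 6:08 PM UTC.
Add 11 hours and 31 minutes leg 2 → 5:39 AM UTC (Nov 10).
Add 3 hours layover in New Almaty → 8:39 AM UTC.
Add 5 hours 37 minutes leg 3 → 2:16 PM UTC.
Add 6 hours and 46 minutes layover in Rio de Janeiro → 9:02 PM UTC.
Add 15 hours 25 minutes leg 4 → 12:27 PM UTC (Nov 11).
Dubai is UTC+4:00, so local arrival = 12:27 PM + 4:00 = 4:27 PM on Nov 11.

4:27 PM on November 11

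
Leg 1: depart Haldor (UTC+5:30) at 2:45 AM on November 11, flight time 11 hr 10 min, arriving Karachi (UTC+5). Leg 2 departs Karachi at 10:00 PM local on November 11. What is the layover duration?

8 hours 35 minutes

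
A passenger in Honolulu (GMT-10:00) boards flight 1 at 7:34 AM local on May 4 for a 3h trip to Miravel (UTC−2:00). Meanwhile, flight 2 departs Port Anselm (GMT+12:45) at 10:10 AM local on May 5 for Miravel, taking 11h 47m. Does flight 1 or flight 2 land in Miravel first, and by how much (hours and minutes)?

the first, by 12 hours 38 minutes

Flight 1 in UTC: 7:34 AM + 10:00 = 5:34 PM on May 4.
+3 hours → arrive 8:34 PM UTC on May 4.
Flight 2 in UTC: 10:10 AM − 12:45 = 9:25 PM on May 4.
+11 hours 47 minutes → arrive 9:12 AM UTC on May 5.
Flight 1 lands earlier by 12 hours 38 minutes.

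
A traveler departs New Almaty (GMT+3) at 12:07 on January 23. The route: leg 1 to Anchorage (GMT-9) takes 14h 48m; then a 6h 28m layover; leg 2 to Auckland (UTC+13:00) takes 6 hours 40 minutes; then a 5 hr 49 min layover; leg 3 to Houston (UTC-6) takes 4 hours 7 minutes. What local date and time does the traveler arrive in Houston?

16:59 on January 24

Convert departure to UTC: 12:07 − 3:00 = 09:07 UTC on Jan 23.
Add 14 hours and 48 minutes leg 1 → 23:55 UTC.
Add 6 hours and 28 minutes layover in Anchorage → 06:23 UTC (Jan 24).
Add 6 hours and 40 minutes leg 2 → 13:03 UTC.
Add 5 hours 49 minutes layover in Auckland → 18:52 UTC.
Add 4 hours 7 minutes leg 3 → 22:59 UTC.
Houston is UTC−6:00, so local arrival = 22:59 − 6:00 = 16:59 on Jan 24.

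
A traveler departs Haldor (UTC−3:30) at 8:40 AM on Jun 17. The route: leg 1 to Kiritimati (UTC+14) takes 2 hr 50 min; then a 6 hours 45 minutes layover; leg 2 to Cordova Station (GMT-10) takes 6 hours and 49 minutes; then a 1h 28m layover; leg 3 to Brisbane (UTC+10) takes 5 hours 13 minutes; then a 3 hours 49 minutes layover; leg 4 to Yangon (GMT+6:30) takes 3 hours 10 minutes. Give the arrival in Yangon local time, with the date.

Convert departure to UTC: 8:40 AM + 3:30 = 12:10 PM UTC on Jun 17.
Add 2 hours and 50 minutes leg 1 → 3:00 PM UTC.
Add 6 hours 45 minutes layover in Kiritimati → 9:45 PM UTC.
Add 6 hours 49 minutes leg 2 → 4:34 AM UTC (Jun 18).
Add 1 hour 28 minutes layover in Cordova Station → 6:02 AM UTC.
Add 5 hours and 13 minutes leg 3 → 11:15 AM UTC.
Add 3 hours 49 minutes layover in Brisbane → 3:04 PM UTC.
Add 3 hours and 10 minutes leg 4 → 6:14 PM UTC.
Yangon is UTC+6:30, so local arrival = 6:14 PM + 6:30 = 12:44 AM on Jun 19.

12:44 AM on June 19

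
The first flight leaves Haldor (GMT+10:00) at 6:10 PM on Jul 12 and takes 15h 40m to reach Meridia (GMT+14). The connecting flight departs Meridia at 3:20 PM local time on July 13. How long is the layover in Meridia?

Convert departure to UTC: 6:10 PM − 10:00 = 8:10 AM UTC on Jul 12.
Add 15 hours 40 minutes flight time → 11:50 PM UTC.
Meridia is UTC+14:00, so local arrival = 11:50 PM + 14:00 = 1:50 PM on Jul 13.
Layover = 3:20 PM − 1:50 PM = 1 hour 30 minutes.

1 hour 30 minutes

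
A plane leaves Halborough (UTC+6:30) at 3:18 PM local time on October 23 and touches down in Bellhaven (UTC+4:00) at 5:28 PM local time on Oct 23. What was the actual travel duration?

4 hours 40 minutes

Bellhaven is 2:30 behind Halborough.
Clock-face elapsed time (ignoring zones) is 2 hours 10 minutes.
Actual elapsed = 2 hours 10 minutes + 2:30 = 4 hours 40 minutes.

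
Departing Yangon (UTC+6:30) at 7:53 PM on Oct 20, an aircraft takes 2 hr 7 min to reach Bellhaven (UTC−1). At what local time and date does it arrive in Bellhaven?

Convert departure to UTC: 7:53 PM − 6:30 = 1:23 PM UTC on Oct 20.
Add 2 hours 7 minutes travel time → 3:30 PM UTC.
Bellhaven is UTC−1:00, so local arrival = 3:30 PM − 1:00 = 2:30 PM on Oct 20.

2:30 PM on October 20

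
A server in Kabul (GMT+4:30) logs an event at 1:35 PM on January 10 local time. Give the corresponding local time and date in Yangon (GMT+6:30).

Yangon is 2:00 ahead of Kabul.
Shift by the zone difference: 1:35 PM + 2:00 = 3:35 PM on Jan 10 in Yangon.

3:35 PM on January 10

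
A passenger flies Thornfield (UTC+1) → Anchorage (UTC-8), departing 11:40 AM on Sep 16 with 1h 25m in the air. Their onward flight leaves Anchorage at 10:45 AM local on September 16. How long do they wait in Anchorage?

Convert departure to UTC: 11:40 AM − 1:00 = 10:40 AM UTC on Sep 16.
Add 1 hour and 25 minutes flight time → 12:05 PM UTC.
Anchorage is UTC−8:00, so local arrival = 12:05 PM − 8:00 = 4:05 AM on Sep 16.
Layover = 10:45 AM − 4:05 AM = 6 hours 40 minutes.

6 hours 40 minutes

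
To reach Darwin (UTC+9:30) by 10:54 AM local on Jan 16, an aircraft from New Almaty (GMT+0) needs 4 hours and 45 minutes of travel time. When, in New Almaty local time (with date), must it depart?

Target arrival in UTC: 10:54 AM − 9:30 = 1:24 AM on Jan 16.
Subtract 4 hours 45 minutes → departure 8:39 PM UTC on Jan 15.
New Almaty is UTC+0, so departure is 8:39 PM on Jan 15.

8:39 PM on Jan 15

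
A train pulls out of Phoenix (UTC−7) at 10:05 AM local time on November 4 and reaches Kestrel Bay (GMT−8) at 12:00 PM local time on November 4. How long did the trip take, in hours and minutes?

Departure in UTC: 10:05 AM + 7:00 = 5:05 PM on Nov 4.
Arrival in UTC: 12:00 PM + 8:00 = 8:00 PM on Nov 4.
Elapsed = 8:00 PM − 5:05 PM = 2 hours 55 minutes.

2 hours 55 minutes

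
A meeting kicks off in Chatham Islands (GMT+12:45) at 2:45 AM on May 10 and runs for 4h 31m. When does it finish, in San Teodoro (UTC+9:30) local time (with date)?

Convert start to UTC: 2:45 AM − 12:45 = 2:00 PM UTC on May 9.
Add 4 hours and 31 minutes duration → 6:31 PM UTC.
San Teodoro is UTC+9:30, so local end time = 6:31 PM + 9:30 = 4:01 AM on May 10.

4:01 AM on May 10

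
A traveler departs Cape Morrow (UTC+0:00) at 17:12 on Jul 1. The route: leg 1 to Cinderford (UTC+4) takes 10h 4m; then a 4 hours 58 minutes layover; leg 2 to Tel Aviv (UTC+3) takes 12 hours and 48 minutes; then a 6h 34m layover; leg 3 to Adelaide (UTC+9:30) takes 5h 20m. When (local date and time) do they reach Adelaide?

18:26 on Jul 3

Cape Morrow is at UTC+0, so departure is already 17:12 UTC on Jul 1.
Add 10 hours 4 minutes leg 1 → 03:16 UTC (Jul 2).
Add 4 hours 58 minutes layover in Cinderford → 08:14 UTC.
Add 12 hours 48 minutes leg 2 → 21:02 UTC.
Add 6 hours 34 minutes layover in Tel Aviv → 03:36 UTC (Jul 3).
Add 5 hours 20 minutes leg 3 → 08:56 UTC.
Adelaide is UTC+9:30, so local arrival = 08:56 + 9:30 = 18:26 on Jul 3.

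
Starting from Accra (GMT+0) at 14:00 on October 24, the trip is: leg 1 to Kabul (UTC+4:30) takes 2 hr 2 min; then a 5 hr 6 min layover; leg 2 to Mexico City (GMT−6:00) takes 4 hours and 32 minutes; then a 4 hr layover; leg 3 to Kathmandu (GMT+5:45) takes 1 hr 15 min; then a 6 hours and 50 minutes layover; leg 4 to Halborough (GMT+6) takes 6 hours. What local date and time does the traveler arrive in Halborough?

01:45 on Oct 26

Accra is at UTC+0, so departure is already 14:00 UTC on Oct 24.
Add 2 hours and 2 minutes leg 1 → 16:02 UTC.
Add 5 hours 6 minutes layover in Kabul → 21:08 UTC.
Add 4 hours and 32 minutes leg 2 → 01:40 UTC (Oct 25).
Add 4 hours layover in Mexico City → 05:40 UTC.
Add 1 hour and 15 minutes leg 3 → 06:55 UTC.
Add 6 hours 50 minutes layover in Kathmandu → 13:45 UTC.
Add 6 hours leg 4 → 19:45 UTC.
Halborough is UTC+6:00, so local arrival = 19:45 + 6:00 = 01:45 on Oct 26.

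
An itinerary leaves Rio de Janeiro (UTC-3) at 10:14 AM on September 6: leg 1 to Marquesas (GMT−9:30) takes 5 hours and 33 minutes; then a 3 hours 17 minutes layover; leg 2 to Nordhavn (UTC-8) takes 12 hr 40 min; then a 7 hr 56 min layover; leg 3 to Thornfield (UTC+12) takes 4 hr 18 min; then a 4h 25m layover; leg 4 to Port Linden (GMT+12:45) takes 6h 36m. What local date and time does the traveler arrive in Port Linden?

10:44 PM on Sep 8

Convert departure to UTC: 10:14 AM + 3:00 = 1:14 PM UTC on Sep 6.
Add 5 hours 33 minutes leg 1 → 6:47 PM UTC.
Add 3 hours and 17 minutes layover in Marquesas → 10:04 PM UTC.
Add 12 hours and 40 minutes leg 2 → 10:44 AM UTC (Sep 7).
Add 7 hours 56 minutes layover in Nordhavn → 6:40 PM UTC.
Add 4 hours and 18 minutes leg 3 → 10:58 PM UTC.
Add 4 hours 25 minutes layover in Thornfield → 3:23 AM UTC (Sep 8).
Add 6 hours 36 minutes leg 4 → 9:59 AM UTC.
Port Linden is UTC+12:45, so local arrival = 9:59 AM + 12:45 = 10:44 PM on Sep 8.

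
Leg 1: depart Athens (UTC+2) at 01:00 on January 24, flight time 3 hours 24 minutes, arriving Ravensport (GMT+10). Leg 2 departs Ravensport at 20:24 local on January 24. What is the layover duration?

8 hours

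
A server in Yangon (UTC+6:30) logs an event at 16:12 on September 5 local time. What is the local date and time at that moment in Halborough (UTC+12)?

21:42 on September 5

Halborough is 5:30 ahead of Yangon.
Shift by the zone difference: 16:12 + 5:30 = 21:42 on Sep 5 in Halborough.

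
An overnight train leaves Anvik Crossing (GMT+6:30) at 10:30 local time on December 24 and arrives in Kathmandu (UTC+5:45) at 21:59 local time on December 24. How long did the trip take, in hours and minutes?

12 hours 14 minutes

Kathmandu is 0:45 behind Anvik Crossing.
Clock-face elapsed time (ignoring zones) is 11 hours 29 minutes.
Actual elapsed = 11 hours 29 minutes + 0:45 = 12 hours 14 minutes.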